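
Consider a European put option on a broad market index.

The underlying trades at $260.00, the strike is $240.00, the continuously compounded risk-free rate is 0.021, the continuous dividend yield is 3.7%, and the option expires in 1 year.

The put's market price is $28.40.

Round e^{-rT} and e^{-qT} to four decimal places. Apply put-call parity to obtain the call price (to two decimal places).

$43.95

exp(−qT) = exp(−0.037·1) = 0.9637;  exp(−rT) = exp(−0.021·1) = 0.9792
Put-call parity: C − P = S·e^(−qT) − K·e^(−rT) = 260·0.9637 − 240·0.9792 = 250.5620 − 235.0080 = 15.5540
C = P + (C − P) = 28.40 + (15.5540) = 43.9540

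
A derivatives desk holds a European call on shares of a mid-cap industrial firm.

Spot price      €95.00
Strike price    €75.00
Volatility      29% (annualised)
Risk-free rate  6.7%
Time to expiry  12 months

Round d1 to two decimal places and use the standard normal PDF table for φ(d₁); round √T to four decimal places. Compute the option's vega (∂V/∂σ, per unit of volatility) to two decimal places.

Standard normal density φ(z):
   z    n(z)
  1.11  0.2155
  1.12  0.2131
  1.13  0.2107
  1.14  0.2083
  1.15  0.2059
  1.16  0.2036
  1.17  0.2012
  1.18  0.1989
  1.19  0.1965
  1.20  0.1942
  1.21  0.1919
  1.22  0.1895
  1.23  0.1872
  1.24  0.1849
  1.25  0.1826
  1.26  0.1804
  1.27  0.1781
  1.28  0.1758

18.67

σ√T = 0.29·√1 = 0.2900
d₁ = [ln(95/75) + (0.067 + 0.29²/2)·1] / 0.2900 = [0.2364 + 0.1091] / 0.2900 = 1.1912 which rounds to 1.19
√T = √1 = 1.0000
φ(d₁) = φ(1.19) = 0.1965
vega = S·φ(d₁)·√T = 95·0.1965·1.0000 = 18.6675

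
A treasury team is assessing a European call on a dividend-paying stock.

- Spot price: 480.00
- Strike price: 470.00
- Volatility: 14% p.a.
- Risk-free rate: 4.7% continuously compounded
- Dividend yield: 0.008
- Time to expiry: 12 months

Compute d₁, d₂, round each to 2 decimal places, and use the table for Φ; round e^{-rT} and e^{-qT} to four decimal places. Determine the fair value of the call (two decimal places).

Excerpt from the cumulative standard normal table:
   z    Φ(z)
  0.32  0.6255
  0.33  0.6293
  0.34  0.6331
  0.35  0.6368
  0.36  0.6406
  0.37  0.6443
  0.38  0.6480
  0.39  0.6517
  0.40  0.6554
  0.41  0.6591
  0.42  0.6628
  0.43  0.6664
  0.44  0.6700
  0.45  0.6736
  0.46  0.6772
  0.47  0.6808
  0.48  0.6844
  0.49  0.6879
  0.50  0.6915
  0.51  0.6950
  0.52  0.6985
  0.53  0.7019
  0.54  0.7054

σ√T = 0.14·√1 = 0.1400
d₁ = [ln(480/470) + (0.047 − 0.008 + 0.14²/2)·1] / 0.1400 = [0.0211 + 0.0488] / 0.1400 = 0.4990 which rounds to 0.50
d₂ = d₁ − σ√T = 0.4990 − 0.1400 = 0.3590 which rounds to 0.36
e^(−qT) = e^(−0.008·1) = 0.9920;  e^(−rT) = e^(−0.047·1) = 0.9541
N(d₁) = N(0.50) = 0.6915;  N(d₂) = N(0.36) = 0.6406
C = 480·0.9920·0.6915 − 470·0.9541·0.6406 = 329.2646 − 287.2623 = 42.0023

42.00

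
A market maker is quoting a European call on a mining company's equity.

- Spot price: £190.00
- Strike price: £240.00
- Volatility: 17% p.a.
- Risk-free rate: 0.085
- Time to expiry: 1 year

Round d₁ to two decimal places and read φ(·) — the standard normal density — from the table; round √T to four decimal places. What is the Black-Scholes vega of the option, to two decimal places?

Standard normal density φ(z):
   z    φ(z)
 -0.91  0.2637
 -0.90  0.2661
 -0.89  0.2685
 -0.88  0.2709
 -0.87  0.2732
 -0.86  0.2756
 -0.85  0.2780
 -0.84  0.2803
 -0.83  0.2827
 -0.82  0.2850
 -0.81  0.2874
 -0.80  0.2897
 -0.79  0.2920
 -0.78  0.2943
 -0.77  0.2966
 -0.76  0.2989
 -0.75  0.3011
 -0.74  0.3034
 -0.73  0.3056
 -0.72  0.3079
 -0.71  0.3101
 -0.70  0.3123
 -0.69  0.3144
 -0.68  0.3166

σ√T = 0.17·√1 = 0.1700
d₁ = [ln(190/240) + (0.085 + ½·0.17²)·1] / (σ√T) = (-0.2336 + 0.0995) / 0.1700 = -0.7892 ≈ -0.79
√T = √1 = 1.0000
φ(d₁) = φ(-0.79) = 0.2920
vega = S·φ(d₁)·√T = 190·0.2920·1.0000 = 55.4800

55.48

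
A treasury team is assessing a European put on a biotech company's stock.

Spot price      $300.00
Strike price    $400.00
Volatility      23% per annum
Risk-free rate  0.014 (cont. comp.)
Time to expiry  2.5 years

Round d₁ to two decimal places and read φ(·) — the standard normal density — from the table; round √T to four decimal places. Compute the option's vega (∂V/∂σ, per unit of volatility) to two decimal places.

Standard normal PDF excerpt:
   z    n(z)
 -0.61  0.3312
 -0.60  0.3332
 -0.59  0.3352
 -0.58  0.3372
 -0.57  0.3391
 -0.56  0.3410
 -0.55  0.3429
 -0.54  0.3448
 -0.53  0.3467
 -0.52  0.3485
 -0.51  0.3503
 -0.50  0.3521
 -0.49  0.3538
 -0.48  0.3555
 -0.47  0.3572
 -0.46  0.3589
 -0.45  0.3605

166.16

σ√T = 0.23·√2.5 = 0.3637
d₁ = [ln(300/400) + (0.014 + ½·0.23²)·2.5] / (σ√T) = (-0.2877 + 0.1011) / 0.3637 = -0.5130 ⇒ -0.51
√T = √2.5 = 1.5811
φ(d₁) = φ(-0.51) = 0.3503
vega = S·φ(d₁)·√T = 300·0.3503·1.5811 = 166.1578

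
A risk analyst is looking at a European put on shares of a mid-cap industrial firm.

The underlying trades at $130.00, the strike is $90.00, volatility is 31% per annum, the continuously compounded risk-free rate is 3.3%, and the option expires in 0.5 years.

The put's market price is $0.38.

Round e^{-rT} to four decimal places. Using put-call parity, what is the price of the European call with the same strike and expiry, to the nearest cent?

$41.86

exp(−rT) = exp(−0.033·0.5) = 0.9836
Put-call parity: C − P = S − K·e^(−rT) = 130 − 90·0.9836 = 130 − 88.5240 = 41.4760
C = P + (C − P) = 0.38 + (41.4760) = 41.8560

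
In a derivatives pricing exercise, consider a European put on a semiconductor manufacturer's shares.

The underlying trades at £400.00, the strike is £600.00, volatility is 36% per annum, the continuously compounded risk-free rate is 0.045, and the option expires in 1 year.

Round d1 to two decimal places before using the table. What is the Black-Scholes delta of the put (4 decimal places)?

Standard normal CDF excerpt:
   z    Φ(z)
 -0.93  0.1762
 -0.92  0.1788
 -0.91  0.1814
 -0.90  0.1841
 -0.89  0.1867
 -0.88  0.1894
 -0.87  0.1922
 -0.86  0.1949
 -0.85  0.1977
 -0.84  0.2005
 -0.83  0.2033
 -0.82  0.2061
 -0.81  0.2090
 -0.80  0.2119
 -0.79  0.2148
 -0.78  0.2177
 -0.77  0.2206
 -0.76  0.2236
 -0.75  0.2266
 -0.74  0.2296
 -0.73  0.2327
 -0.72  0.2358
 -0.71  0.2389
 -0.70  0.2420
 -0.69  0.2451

σ√T = 0.36 × 1.0000 = 0.3600
d₁ = [ln(400/600) + (0.045 + 0.36²/2)·1] / 0.3600 = [-0.4055 + 0.1098] / 0.3600 = -0.8213 ⇒ -0.82
N(d₁) = N(-0.82) = 0.2061
Δ_put = N(d₁) − 1 = 0.2061 − 1 = -0.7939

-0.7939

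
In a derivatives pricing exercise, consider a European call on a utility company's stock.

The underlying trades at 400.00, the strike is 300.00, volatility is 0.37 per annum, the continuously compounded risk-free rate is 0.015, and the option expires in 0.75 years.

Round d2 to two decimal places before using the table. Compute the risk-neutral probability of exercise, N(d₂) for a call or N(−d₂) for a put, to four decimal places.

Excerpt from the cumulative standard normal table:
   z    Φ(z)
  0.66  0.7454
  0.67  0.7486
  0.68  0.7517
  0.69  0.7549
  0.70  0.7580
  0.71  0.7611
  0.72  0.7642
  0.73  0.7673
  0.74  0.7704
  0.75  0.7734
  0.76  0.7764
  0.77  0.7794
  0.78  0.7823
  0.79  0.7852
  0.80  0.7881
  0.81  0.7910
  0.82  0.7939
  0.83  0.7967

0.7794

σ√T = 0.37 × 0.8660 = 0.3204
ln(S/K) + (r + σ²/2)T = ln(400/300) + (0.015 + 0.37²/2)·0.75 = 0.2877 + 0.0626 = 0.3503
d₁ = 0.3503 / 0.3204 = 1.0931 ≈ 1.09
d₂ = d₁ − σ√T = 1.0931 − 0.3204 = 0.7727 ≈ 0.77
Pr(exercise) under Q = N(d₂) = 0.7794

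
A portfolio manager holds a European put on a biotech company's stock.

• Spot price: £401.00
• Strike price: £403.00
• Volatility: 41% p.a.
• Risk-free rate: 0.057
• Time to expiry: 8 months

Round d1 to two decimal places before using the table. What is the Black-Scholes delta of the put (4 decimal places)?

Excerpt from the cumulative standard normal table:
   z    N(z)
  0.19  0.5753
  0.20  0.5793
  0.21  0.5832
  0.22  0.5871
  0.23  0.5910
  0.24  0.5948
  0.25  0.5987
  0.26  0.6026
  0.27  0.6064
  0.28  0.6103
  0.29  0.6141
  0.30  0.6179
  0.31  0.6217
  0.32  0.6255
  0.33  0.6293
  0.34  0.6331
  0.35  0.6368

-0.3936

σ√T = 0.41·√0.6667 = 0.3348
d₁ = [ln(401/403) + (0.057 + 0.41²/2)·0.6667] / 0.3348 = [-0.0050 + 0.0940] / 0.3348 = 0.2660 which rounds to 0.27
N(d₁) = N(0.27) = 0.6064
Δ_put = N(d₁) − 1 = 0.6064 − 1 = -0.3936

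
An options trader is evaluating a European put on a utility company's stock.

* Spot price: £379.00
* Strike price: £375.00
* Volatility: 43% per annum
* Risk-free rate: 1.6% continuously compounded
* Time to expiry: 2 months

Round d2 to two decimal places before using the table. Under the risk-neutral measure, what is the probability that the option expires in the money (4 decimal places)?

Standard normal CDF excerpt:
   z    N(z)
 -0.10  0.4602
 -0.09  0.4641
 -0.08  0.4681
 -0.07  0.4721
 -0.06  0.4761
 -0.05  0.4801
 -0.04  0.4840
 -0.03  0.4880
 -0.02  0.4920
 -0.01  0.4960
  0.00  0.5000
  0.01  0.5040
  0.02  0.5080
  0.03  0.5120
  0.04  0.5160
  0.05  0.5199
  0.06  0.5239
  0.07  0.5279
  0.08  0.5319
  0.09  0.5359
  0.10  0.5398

T = 0.1667;  σ√T = 0.1755
d₁ = [ln(379/375) + (0.016 + 0.43²/2)·0.1667] / 0.1755 = [0.0106 + 0.0181] / 0.1755 = 0.1634 → 0.16
d₂ = d₁ − σ√T = 0.1634 − 0.1755 = -0.0121 → -0.01
Risk-neutral Pr[S_T < K] = N(−d₂) = N(0.01) = 0.5040

0.5040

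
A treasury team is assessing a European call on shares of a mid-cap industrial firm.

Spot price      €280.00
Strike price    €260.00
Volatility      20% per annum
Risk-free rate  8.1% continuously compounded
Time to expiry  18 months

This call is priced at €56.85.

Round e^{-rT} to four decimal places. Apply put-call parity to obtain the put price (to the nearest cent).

€7.11

exp(−rT) = exp(−0.081·1.5) = 0.8856
Put-call parity: C − P = S − K·e^(−rT) = 280 − 260·0.8856 = 280 − 230.2560 = 49.7440
P = C − (C − P) = 56.85 − (49.7440) = 7.1060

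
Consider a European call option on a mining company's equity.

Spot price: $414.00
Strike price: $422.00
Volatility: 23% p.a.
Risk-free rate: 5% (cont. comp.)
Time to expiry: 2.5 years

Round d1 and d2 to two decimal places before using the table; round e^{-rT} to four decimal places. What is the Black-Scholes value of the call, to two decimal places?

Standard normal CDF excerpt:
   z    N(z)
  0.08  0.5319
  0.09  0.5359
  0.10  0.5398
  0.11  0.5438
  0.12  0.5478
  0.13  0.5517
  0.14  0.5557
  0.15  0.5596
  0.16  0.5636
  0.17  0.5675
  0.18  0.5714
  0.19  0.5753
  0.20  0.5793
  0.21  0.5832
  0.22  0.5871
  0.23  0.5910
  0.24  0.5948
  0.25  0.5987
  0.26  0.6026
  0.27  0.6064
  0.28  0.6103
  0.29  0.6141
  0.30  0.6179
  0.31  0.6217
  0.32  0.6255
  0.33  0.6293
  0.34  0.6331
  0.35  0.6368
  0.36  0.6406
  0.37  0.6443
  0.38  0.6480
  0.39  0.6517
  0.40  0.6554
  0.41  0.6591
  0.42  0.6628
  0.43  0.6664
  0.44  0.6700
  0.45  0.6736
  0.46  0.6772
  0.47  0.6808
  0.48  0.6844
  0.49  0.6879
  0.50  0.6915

$79.33

σ√T = 0.23·√2.5 = 0.3637
d₁ = [ln(414/422) + (0.05 + 0.23²/2)·2.5] / 0.3637 = [-0.0191 + 0.1911] / 0.3637 = 0.4729 which rounds to 0.47
d₂ = d₁ − σ√T = 0.4729 − 0.3637 = 0.1093 which rounds to 0.11
exp(−rT) = exp(−0.05·2.5) = 0.8825
C = 414·N(0.47) − 422·0.8825·N(0.11) = 414·0.6808 − 422·0.8825·0.5438 = 281.8512 − 202.5193 = 79.3319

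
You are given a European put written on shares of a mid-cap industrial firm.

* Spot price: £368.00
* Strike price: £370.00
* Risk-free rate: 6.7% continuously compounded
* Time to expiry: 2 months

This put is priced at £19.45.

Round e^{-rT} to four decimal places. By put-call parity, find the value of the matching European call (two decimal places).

exp(−rT) = exp(−0.067·0.1667) = 0.9889
Put-call parity: C − P = S − K·e^(−rT) = 368 − 370·0.9889 = 368 − 365.8930 = 2.1070
C = P + (C − P) = 19.45 + (2.1070) = 21.5570

£21.56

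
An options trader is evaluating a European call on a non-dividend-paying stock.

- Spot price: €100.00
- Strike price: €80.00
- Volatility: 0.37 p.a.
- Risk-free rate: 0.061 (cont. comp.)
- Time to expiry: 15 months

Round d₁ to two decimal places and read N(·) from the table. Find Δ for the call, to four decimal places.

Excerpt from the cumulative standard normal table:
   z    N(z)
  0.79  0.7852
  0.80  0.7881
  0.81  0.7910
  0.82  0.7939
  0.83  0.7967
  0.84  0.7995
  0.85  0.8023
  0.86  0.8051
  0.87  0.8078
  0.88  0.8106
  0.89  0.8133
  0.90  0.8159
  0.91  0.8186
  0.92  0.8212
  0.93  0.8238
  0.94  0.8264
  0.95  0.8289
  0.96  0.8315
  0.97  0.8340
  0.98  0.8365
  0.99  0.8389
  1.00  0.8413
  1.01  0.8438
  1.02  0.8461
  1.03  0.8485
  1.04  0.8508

σ√T = 0.37 × 1.1180 = 0.4137
d₁ = [ln(100/80) + (0.061 + 0.37²/2)·1.25] / 0.4137 = [0.2231 + 0.1618] / 0.4137 = 0.9306 ≈ 0.93
N(d₁) = N(0.93) = 0.8238
Δ_call = N(d₁) = 0.8238

0.8238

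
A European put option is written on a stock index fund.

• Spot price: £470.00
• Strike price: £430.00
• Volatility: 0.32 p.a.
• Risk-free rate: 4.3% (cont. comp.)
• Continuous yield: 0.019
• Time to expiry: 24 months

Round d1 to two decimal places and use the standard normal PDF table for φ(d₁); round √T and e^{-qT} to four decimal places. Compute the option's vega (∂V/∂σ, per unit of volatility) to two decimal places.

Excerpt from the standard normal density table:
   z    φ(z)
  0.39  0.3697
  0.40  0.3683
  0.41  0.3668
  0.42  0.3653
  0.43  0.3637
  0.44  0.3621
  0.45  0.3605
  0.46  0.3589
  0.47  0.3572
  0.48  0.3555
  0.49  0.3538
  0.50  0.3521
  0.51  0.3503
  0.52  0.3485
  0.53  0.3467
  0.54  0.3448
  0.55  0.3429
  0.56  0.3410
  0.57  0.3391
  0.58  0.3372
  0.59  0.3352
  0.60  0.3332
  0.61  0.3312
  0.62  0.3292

221.85

T = 2;  σ√T = 0.4525
ln(S/K) + (r − q + σ²/2)T = ln(470/430) + (0.043 − 0.019 + 0.32²/2)·2 = 0.0889 + 0.1504 = 0.2393
d₁ = 0.2393 / 0.4525 = 0.5289 ⇒ 0.53
√T = √2 = 1.4142
φ(d₁) = φ(0.53) = 0.3467
e^(−qT) = e^(−0.019·2) = 0.9627
vega = S·e^(−qT)·φ(d₁)·√T = 470·0.9627·0.3467·1.4142 = 221.8470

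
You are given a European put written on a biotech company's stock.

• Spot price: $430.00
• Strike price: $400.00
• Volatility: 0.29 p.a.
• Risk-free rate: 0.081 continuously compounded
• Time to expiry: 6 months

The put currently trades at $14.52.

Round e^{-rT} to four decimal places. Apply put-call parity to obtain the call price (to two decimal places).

e^(−rT) = e^(−0.081·0.5) = 0.9603
Put-call parity: C − P = S − K·e^(−rT) = 430 − 400·0.9603 = 430 − 384.1200 = 45.8800
C = P + (C − P) = 14.52 + (45.8800) = 60.4000

$60.40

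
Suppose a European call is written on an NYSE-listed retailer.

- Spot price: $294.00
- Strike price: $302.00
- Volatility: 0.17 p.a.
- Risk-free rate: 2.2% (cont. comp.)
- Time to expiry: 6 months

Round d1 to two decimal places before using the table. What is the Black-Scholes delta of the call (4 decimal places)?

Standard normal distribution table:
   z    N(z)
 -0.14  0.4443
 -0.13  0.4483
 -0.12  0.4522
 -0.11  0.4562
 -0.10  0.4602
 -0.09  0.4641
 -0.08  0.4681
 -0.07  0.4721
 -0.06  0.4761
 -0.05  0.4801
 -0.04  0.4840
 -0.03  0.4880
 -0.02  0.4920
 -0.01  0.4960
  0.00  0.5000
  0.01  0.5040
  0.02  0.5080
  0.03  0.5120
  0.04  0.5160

0.4721

T = 0.5;  σ√T = 0.1202
d₁ = [ln(294/302) + (0.022 + ½·0.17²)·0.5] / (σ√T) = (-0.0268 + 0.0182) / 0.1202 = -0.0717 ⇒ -0.07
N(d₁) = N(-0.07) = 0.4721
Δ_call = N(d₁) = 0.4721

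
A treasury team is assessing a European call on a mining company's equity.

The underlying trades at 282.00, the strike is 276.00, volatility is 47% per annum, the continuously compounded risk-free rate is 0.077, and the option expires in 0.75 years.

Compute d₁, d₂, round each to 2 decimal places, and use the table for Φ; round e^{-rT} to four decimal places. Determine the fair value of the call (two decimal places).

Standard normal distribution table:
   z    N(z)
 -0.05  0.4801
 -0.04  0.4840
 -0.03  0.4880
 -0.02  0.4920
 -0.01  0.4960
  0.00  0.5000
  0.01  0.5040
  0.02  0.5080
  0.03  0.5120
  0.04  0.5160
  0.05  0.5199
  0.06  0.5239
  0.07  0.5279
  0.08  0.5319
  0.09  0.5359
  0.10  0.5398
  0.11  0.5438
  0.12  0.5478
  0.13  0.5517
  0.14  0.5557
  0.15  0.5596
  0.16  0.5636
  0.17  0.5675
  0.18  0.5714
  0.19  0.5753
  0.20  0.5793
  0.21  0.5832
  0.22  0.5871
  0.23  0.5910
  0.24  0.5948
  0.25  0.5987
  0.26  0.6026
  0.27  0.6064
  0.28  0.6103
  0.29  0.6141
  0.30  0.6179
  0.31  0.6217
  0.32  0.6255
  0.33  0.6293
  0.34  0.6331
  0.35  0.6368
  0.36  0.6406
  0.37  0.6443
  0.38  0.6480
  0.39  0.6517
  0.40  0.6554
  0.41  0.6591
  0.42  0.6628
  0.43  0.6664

55.61

σ√T = 0.47·√0.75 = 0.4070
d₁ = [ln(282/276) + (0.077 + 0.47²/2)·0.75] / 0.4070 = [0.0215 + 0.1406] / 0.4070 = 0.3982 → 0.40
d₂ = d₁ − σ√T = 0.3982 − 0.4070 = -0.0088 → -0.01
e^(−rT) = e^(−0.077·0.75) = 0.9439
N(d₁) = N(0.40) = 0.6554;  N(d₂) = N(-0.01) = 0.4960
C = 282·0.6554 − 276·0.9439·0.4960 = 184.8228 − 129.2161 = 55.6067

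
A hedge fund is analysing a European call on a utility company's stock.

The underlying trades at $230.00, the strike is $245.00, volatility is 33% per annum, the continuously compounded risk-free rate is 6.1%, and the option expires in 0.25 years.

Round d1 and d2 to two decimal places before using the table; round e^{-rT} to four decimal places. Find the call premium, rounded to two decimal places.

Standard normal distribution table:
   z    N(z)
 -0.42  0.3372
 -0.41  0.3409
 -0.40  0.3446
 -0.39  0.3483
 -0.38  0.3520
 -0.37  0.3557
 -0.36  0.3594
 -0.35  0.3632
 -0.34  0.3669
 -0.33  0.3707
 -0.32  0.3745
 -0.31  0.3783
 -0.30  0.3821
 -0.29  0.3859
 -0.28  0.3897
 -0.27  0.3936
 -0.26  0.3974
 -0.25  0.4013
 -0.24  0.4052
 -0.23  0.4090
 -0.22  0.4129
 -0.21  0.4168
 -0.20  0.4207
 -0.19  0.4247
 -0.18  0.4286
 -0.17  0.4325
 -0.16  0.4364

$10.03

T = 0.25;  σ√T = 0.1650
d₁ = [ln(230/245) + (0.061 + ½·0.33²)·0.25] / (σ√T) = (-0.0632 + 0.0289) / 0.1650 = -0.2080 which rounds to -0.21
d₂ = -0.2080 − 0.1650 = -0.3730 which rounds to -0.37
exp(−rT) = exp(−0.061·0.25) = 0.9849
N(d₁) = N(-0.21) = 0.4168;  N(d₂) = N(-0.37) = 0.3557
C = 230·0.4168 − 245·0.9849·0.3557 = 95.8640 − 85.8306 = 10.0334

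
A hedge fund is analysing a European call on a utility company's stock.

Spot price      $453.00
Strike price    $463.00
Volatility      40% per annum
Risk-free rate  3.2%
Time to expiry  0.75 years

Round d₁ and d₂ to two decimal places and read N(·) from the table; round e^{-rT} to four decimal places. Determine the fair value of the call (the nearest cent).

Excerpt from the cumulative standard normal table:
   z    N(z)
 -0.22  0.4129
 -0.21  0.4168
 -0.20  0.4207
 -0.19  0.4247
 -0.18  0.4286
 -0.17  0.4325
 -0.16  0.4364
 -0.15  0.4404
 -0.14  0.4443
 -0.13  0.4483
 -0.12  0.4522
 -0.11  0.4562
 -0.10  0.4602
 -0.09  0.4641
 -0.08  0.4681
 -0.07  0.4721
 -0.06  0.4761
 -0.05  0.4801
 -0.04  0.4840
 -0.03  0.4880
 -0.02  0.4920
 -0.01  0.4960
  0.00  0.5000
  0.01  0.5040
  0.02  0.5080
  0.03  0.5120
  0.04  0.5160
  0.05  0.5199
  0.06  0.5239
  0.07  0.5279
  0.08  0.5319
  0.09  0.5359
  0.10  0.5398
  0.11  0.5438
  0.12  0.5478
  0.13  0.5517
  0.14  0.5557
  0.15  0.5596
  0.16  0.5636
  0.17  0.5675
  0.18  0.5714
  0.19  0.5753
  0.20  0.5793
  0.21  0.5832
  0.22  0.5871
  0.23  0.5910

$63.34

T = 0.75;  σ√T = 0.3464
d₁ = [ln(453/463) + (0.032 + 0.4²/2)·0.75] / 0.3464 = [-0.0218 + 0.0840] / 0.3464 = 0.1795 which rounds to 0.18
d₂ = d₁ − σ√T = 0.1795 − 0.3464 = -0.1670 which rounds to -0.17
e^(−rT) = e^(−0.032·0.75) = 0.9763
C = 453·N(0.18) − 463·0.9763·N(-0.17) = 453·0.5714 − 463·0.9763·0.4325 = 258.8442 − 195.5016 = 63.3426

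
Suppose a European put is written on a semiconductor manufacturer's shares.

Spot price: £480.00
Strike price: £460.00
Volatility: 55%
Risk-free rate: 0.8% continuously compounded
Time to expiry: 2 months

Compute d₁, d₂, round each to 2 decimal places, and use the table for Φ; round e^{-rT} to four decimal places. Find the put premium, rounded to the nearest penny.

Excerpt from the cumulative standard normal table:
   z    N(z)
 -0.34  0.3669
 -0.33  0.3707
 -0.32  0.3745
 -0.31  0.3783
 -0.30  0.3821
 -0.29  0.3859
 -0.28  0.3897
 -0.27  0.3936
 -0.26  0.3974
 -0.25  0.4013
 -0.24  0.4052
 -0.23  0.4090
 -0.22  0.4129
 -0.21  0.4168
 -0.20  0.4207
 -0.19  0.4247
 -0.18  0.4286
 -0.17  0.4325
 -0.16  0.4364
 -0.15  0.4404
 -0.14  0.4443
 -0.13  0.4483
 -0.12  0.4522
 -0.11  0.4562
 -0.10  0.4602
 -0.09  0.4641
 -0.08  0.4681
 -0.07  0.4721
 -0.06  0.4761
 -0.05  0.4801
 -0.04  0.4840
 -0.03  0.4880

£33.46

σ√T = 0.55 × 0.4082 = 0.2245
ln(S/K) + (r + σ²/2)T = ln(480/460) + (0.008 + 0.55²/2)·0.1667 = 0.0426 + 0.0265 = 0.0691
d₁ = 0.0691 / 0.2245 = 0.3078 which rounds to 0.31
d₂ = d₁ − σ√T = 0.3078 − 0.2245 = 0.0832 which rounds to 0.08
exp(−rT) = exp(−0.008·0.1667) = 0.9987
N(−d₂) = N(-0.08) = 0.4681;  N(−d₁) = N(-0.31) = 0.3783
P = 460·0.9987·0.4681 − 480·0.3783 = 215.0461 − 181.5840 = 33.4621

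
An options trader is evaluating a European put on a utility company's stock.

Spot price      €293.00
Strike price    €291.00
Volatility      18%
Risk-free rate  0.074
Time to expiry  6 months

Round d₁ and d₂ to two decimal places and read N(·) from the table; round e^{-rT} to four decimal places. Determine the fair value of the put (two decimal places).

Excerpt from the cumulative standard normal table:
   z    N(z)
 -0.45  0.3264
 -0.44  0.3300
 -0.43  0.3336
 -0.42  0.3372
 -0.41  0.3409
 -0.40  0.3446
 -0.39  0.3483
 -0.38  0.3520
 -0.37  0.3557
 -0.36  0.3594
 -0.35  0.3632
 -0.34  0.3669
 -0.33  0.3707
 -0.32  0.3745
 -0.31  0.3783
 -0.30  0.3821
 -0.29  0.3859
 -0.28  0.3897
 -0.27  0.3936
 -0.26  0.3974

€9.40

T = 0.5;  σ√T = 0.1273
d₁ = [ln(293/291) + (0.074 + 0.18²/2)·0.5] / 0.1273 = [0.0068 + 0.0451] / 0.1273 = 0.4082 ⇒ 0.41
d₂ = d₁ − σ√T = 0.4082 − 0.1273 = 0.2809 ⇒ 0.28
exp(−rT) = exp(−0.074·0.5) = 0.9637
N(−d₂) = N(-0.28) = 0.3897;  N(−d₁) = N(-0.41) = 0.3409
P = 291·0.9637·0.3897 − 293·0.3409 = 109.2862 − 99.8837 = 9.4025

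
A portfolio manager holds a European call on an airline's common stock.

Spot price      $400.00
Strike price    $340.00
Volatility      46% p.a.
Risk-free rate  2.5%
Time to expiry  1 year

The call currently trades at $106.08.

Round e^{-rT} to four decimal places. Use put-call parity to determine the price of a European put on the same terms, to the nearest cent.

$37.68

e^(−rT) = e^(−0.025·1) = 0.9753
Put-call parity: C − P = S − K·e^(−rT) = 400 − 340·0.9753 = 400 − 331.6020 = 68.3980
P = C − (C − P) = 106.08 − (68.3980) = 37.6820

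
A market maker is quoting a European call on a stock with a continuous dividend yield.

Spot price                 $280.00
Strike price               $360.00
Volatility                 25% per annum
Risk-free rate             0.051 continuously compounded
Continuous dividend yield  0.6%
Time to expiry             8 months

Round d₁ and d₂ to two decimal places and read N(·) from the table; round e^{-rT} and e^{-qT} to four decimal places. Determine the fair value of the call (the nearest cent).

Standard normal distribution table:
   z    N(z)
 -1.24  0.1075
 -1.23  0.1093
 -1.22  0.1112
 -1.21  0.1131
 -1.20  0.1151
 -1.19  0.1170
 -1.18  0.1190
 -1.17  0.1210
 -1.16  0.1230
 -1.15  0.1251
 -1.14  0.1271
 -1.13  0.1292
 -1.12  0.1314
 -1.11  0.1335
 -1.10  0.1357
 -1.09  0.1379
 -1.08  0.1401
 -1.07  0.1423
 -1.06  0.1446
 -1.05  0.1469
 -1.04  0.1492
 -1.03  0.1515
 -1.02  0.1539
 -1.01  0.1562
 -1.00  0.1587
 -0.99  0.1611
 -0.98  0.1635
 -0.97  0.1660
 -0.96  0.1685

T = 0.6667;  σ√T = 0.2041
d₁ = [ln(280/360) + (0.051 − 0.006 + 0.25²/2)·0.6667] / 0.2041 = [-0.2513 + 0.0508] / 0.2041 = -0.9822 ≈ -0.98
d₂ = d₁ − σ√T = -0.9822 − 0.2041 = -1.1863 ≈ -1.19
e^(−qT) = e^(−0.006·0.6667) = 0.9960;  e^(−rT) = e^(−0.051·0.6667) = 0.9666
C = 280·0.9960·N(-0.98) − 360·0.9666·N(-1.19) = 280·0.9960·0.1635 − 360·0.9666·0.1170 = 45.5969 − 40.7132 = 4.8837

$4.88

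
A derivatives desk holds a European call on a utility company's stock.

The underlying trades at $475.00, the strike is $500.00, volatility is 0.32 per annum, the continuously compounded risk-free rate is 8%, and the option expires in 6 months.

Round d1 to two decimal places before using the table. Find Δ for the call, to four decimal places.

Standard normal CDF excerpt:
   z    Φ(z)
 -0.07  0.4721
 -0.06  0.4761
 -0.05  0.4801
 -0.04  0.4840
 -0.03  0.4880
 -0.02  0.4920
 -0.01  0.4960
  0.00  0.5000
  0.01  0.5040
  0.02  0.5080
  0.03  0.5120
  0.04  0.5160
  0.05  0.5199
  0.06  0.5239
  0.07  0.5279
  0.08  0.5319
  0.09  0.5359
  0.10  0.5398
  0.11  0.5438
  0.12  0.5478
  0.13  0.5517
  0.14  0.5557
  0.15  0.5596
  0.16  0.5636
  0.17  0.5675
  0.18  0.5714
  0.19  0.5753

0.5239

σ√T = 0.32 × 0.7071 = 0.2263
d₁ = [ln(475/500) + (0.08 + ½·0.32²)·0.5] / (σ√T) = (-0.0513 + 0.0656) / 0.2263 = 0.0632 → 0.06
N(d₁) = N(0.06) = 0.5239
Δ_call = N(d₁) = 0.5239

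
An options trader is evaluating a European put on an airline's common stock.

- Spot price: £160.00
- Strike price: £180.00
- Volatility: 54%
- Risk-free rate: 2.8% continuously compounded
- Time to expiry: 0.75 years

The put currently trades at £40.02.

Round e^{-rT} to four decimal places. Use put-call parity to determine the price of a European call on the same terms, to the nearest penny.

e^(−rT) = e^(−0.028·0.75) = 0.9792
Put-call parity: C − P = S − K·e^(−rT) = 160 − 180·0.9792 = 160 − 176.2560 = -16.2560
C = P + (C − P) = 40.02 + (-16.2560) = 23.7640

£23.76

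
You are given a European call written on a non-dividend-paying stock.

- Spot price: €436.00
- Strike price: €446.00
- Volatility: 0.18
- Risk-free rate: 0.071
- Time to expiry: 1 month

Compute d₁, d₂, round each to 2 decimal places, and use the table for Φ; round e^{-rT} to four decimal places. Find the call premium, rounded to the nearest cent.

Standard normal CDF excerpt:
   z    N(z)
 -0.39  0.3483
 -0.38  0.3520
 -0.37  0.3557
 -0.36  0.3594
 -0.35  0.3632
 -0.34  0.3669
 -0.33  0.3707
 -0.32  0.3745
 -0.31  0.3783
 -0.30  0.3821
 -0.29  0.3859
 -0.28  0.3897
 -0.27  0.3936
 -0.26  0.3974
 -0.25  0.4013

€5.56

σ√T = 0.18 × 0.2887 = 0.0520
d₁ = [ln(436/446) + (0.071 + 0.18²/2)·0.08333] / 0.0520 = [-0.0227 + 0.0073] / 0.0520 = -0.2966 ⇒ -0.30
d₂ = d₁ − σ√T = -0.2966 − 0.0520 = -0.3485 ⇒ -0.35
e^(−rT) = e^(−0.071·0.08333) = 0.9941
N(d₁) = N(-0.30) = 0.3821;  N(d₂) = N(-0.35) = 0.3632
C = 436·0.3821 − 446·0.9941·0.3632 = 166.5956 − 161.0315 = 5.5641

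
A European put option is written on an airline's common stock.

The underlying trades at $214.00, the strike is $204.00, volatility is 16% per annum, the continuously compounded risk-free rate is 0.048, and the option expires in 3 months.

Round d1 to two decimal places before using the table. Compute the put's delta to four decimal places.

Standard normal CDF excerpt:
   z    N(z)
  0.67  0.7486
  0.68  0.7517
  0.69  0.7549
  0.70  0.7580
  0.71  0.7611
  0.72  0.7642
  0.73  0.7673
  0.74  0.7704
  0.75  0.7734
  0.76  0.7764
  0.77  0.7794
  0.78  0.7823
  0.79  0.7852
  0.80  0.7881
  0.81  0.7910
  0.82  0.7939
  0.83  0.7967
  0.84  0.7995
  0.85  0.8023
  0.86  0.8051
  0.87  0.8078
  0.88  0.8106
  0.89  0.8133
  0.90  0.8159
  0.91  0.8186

-0.2148

σ√T = 0.16 × 0.5000 = 0.0800
ln(S/K) + (r + σ²/2)T = ln(214/204) + (0.048 + 0.16²/2)·0.25 = 0.0479 + 0.0152 = 0.0631
d₁ = 0.0631 / 0.0800 = 0.7882 ≈ 0.79
N(d₁) = N(0.79) = 0.7852
Δ_put = N(d₁) − 1 = 0.7852 − 1 = -0.2148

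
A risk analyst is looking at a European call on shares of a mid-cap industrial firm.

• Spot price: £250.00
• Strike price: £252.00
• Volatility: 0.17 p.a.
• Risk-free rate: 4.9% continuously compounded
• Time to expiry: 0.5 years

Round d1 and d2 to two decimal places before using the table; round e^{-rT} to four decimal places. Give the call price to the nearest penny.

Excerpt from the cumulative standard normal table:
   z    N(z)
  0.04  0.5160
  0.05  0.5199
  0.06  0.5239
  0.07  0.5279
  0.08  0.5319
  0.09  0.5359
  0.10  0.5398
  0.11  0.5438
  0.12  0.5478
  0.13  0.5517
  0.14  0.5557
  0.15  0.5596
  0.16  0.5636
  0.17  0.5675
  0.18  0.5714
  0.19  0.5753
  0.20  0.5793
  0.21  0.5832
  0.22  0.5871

£14.03

σ√T = 0.17·√0.5 = 0.1202
d₁ = [ln(250/252) + (0.049 + 0.17²/2)·0.5] / 0.1202 = [-0.0080 + 0.0317] / 0.1202 = 0.1976 which rounds to 0.20
d₂ = d₁ − σ√T = 0.1976 − 0.1202 = 0.0774 which rounds to 0.08
e^(−rT) = e^(−0.049·0.5) = 0.9758
N(d₁) = N(0.20) = 0.5793;  N(d₂) = N(0.08) = 0.5319
C = 250·0.5793 − 252·0.9758·0.5319 = 144.8250 − 130.7951 = 14.0299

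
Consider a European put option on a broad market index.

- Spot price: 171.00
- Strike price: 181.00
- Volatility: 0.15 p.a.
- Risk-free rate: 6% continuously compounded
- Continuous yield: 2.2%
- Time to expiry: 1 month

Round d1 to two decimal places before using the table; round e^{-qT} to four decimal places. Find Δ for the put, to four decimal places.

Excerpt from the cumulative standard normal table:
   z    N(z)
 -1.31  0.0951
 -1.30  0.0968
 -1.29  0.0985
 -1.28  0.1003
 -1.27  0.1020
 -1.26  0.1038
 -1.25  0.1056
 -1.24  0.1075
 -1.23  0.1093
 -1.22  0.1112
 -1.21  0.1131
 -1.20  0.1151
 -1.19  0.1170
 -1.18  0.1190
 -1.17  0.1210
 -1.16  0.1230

-0.8872

σ√T = 0.15 × 0.2887 = 0.0433
d₁ = [ln(171/181) + (0.06 − 0.022 + 0.15²/2)·0.08333] / 0.0433 = [-0.0568 + 0.0041] / 0.0433 = -1.2177 ≈ -1.22
N(d₁) = N(-1.22) = 0.1112
Δ_put = e^(−qT)·(N(d₁) − 1) = 0.9982·(0.1112 − 1) = -0.8872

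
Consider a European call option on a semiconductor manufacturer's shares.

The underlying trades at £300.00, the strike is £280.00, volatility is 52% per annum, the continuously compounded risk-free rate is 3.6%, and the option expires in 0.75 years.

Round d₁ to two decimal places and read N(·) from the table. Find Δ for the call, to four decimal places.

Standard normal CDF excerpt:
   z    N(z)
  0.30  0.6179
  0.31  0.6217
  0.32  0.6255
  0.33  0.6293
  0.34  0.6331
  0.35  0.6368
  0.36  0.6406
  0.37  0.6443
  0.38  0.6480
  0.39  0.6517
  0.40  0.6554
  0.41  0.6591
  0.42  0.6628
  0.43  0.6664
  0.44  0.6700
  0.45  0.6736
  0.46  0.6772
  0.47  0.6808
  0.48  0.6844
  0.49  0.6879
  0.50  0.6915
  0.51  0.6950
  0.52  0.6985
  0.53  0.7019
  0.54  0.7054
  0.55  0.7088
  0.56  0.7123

0.6700

σ√T = 0.52·√0.75 = 0.4503
ln(S/K) + (r + σ²/2)T = ln(300/280) + (0.036 + 0.52²/2)·0.75 = 0.0690 + 0.1284 = 0.1974
d₁ = 0.1974 / 0.4503 = 0.4383 which rounds to 0.44
N(d₁) = N(0.44) = 0.6700
Δ_call = N(d₁) = 0.6700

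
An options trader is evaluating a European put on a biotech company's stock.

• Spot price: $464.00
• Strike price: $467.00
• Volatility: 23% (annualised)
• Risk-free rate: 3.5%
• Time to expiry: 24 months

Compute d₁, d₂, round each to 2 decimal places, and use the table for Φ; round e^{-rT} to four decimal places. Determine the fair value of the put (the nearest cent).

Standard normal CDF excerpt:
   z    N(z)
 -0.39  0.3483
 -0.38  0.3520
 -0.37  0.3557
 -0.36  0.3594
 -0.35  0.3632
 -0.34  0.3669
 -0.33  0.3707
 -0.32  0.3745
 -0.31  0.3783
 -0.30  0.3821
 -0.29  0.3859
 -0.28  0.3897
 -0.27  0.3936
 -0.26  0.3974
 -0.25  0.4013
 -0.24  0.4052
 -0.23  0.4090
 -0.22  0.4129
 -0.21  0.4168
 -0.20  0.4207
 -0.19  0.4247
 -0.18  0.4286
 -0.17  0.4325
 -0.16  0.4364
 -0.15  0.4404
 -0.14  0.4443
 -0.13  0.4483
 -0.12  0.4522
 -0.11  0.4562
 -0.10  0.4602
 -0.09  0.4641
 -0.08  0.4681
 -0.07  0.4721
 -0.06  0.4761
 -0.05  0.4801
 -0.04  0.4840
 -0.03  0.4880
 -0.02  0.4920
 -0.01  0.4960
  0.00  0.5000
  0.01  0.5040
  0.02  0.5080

$45.73

σ√T = 0.23 × 1.4142 = 0.3253
d₁ = [ln(464/467) + (0.035 + 0.23²/2)·2] / 0.3253 = [-0.0064 + 0.1229] / 0.3253 = 0.3580 → 0.36
d₂ = d₁ − σ√T = 0.3580 − 0.3253 = 0.0328 → 0.03
exp(−rT) = exp(−0.035·2) = 0.9324
N(−d₂) = N(-0.03) = 0.4880;  N(−d₁) = N(-0.36) = 0.3594
P = 467·0.9324·0.4880 − 464·0.3594 = 212.4902 − 166.7616 = 45.7286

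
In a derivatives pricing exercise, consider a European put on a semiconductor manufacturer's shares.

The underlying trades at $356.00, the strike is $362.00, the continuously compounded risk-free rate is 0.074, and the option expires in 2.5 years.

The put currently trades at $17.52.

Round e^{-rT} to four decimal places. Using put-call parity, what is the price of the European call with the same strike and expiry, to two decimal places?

$72.66

exp(−rT) = exp(−0.074·2.5) = 0.8311
Put-call parity: C − P = S − K·e^(−rT) = 356 − 362·0.8311 = 356 − 300.8582 = 55.1418
C = P + (C − P) = 17.52 + (55.1418) = 72.6618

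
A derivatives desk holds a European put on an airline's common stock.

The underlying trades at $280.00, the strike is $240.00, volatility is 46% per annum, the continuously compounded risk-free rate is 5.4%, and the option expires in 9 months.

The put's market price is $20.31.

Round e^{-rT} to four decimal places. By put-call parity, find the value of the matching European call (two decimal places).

e^(−rT) = e^(−0.054·0.75) = 0.9603
Put-call parity: C − P = S − K·e^(−rT) = 280 − 240·0.9603 = 280 − 230.4720 = 49.5280
C = P + (C − P) = 20.31 + (49.5280) = 69.8380

$69.84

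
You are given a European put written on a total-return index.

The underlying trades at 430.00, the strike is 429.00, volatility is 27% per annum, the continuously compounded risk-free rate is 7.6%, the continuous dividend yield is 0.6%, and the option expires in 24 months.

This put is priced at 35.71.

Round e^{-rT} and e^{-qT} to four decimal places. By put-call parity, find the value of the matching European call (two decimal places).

e^(−qT) = e^(−0.006·2) = 0.9881;  e^(−rT) = e^(−0.076·2) = 0.8590
Put-call parity: C − P = S·e^(−qT) − K·e^(−rT) = 430·0.9881 − 429·0.8590 = 424.8830 − 368.5110 = 56.3720
C = P + (C − P) = 35.71 + (56.3720) = 92.0820

92.08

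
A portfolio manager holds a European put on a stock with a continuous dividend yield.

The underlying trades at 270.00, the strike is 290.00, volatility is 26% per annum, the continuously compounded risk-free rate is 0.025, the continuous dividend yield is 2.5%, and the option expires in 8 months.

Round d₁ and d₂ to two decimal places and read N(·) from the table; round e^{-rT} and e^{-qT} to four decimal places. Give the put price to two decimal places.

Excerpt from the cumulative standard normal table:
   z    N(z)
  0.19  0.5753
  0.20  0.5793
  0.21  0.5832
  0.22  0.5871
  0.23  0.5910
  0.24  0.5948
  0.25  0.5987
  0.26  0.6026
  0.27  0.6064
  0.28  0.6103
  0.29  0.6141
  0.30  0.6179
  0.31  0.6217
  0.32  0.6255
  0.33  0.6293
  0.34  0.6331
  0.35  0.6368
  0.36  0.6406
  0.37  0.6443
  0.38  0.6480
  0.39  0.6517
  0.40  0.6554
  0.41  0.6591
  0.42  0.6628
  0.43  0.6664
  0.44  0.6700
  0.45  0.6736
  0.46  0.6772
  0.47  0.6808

34.16

σ√T = 0.26·√0.6667 = 0.2123
d₁ = [ln(270/290) + (0.025 − 0.025 + ½·0.26²)·0.6667] / (σ√T) = (-0.0715 + 0.0225) / 0.2123 = -0.2305 ≈ -0.23
d₂ = -0.2305 − 0.2123 = -0.4428 ≈ -0.44
e^(−qT) = e^(−0.025·0.6667) = 0.9835;  e^(−rT) = e^(−0.025·0.6667) = 0.9835
N(−d₂) = N(0.44) = 0.6700;  N(−d₁) = N(0.23) = 0.5910
P = 290·0.9835·0.6700 − 270·0.9835·0.5910 = 191.0941 − 156.9371 = 34.1570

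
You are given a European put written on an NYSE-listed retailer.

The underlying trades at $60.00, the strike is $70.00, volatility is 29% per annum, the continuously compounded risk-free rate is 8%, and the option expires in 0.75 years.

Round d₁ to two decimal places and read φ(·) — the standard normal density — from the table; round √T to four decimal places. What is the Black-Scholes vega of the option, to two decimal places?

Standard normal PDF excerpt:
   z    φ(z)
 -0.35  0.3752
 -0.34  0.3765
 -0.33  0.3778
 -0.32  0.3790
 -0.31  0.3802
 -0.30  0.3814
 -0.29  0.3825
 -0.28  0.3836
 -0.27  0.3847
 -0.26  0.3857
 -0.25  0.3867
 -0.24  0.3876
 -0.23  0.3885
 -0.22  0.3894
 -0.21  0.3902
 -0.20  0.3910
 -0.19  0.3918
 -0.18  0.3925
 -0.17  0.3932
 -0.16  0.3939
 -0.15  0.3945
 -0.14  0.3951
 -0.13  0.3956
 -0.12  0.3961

20.09

σ√T = 0.29 × 0.8660 = 0.2511
d₁ = [ln(60/70) + (0.08 + 0.29²/2)·0.75] / 0.2511 = [-0.1542 + 0.0915] / 0.2511 = -0.2493 which rounds to -0.25
√T = √0.75 = 0.8660
φ(d₁) = φ(-0.25) = 0.3867
vega = S·φ(d₁)·√T = 60·0.3867·0.8660 = 20.0929
(The call has the same vega.)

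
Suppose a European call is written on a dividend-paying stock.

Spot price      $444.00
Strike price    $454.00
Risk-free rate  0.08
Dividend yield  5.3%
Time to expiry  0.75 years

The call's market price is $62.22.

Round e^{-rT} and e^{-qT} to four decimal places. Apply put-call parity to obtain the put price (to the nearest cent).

$63.11

exp(−qT) = exp(−0.053·0.75) = 0.9610;  exp(−rT) = exp(−0.08·0.75) = 0.9418
Put-call parity: C − P = S·e^(−qT) − K·e^(−rT) = 444·0.9610 − 454·0.9418 = 426.6840 − 427.5772 = -0.8932
P = C − (C − P) = 62.22 − (-0.8932) = 63.1132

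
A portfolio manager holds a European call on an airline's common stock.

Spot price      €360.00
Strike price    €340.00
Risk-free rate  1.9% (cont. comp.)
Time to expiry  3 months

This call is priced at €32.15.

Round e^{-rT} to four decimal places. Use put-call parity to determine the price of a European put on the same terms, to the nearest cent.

€10.55

e^(−rT) = e^(−0.019·0.25) = 0.9953
Put-call parity: C − P = S − K·e^(−rT) = 360 − 340·0.9953 = 360 − 338.4020 = 21.5980
P = C − (C − P) = 32.15 − (21.5980) = 10.5520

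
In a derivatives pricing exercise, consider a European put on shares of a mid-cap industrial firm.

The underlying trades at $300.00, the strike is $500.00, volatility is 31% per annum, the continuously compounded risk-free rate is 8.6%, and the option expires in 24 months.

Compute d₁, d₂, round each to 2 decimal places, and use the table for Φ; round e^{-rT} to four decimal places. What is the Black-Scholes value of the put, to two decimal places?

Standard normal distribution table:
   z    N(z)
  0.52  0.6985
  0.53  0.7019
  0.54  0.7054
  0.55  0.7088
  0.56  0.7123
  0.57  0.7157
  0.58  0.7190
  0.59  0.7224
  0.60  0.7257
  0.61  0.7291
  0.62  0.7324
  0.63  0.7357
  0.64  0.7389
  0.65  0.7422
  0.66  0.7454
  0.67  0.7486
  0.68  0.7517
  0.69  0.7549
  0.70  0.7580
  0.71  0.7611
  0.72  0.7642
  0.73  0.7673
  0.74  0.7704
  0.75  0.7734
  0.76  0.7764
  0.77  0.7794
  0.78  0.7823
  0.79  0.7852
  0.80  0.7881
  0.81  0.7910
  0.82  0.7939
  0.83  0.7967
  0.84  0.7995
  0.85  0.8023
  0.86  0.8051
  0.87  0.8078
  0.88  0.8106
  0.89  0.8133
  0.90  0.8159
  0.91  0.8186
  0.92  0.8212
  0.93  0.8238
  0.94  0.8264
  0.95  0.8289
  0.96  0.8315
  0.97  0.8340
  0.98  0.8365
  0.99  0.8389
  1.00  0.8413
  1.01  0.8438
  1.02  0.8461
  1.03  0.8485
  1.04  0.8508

$140.54

σ√T = 0.31·√2 = 0.4384
ln(S/K) + (r + σ²/2)T = ln(300/500) + (0.086 + 0.31²/2)·2 = -0.5108 + 0.2681 = -0.2427
d₁ = -0.2427 / 0.4384 = -0.5537 ⇒ -0.55
d₂ = d₁ − σ√T = -0.5537 − 0.4384 = -0.9921 ⇒ -0.99
e^(−rT) = e^(−0.086·2) = 0.8420
N(−d₂) = N(0.99) = 0.8389;  N(−d₁) = N(0.55) = 0.7088
P = 500·0.8420·0.8389 − 300·0.7088 = 353.1769 − 212.6400 = 140.5369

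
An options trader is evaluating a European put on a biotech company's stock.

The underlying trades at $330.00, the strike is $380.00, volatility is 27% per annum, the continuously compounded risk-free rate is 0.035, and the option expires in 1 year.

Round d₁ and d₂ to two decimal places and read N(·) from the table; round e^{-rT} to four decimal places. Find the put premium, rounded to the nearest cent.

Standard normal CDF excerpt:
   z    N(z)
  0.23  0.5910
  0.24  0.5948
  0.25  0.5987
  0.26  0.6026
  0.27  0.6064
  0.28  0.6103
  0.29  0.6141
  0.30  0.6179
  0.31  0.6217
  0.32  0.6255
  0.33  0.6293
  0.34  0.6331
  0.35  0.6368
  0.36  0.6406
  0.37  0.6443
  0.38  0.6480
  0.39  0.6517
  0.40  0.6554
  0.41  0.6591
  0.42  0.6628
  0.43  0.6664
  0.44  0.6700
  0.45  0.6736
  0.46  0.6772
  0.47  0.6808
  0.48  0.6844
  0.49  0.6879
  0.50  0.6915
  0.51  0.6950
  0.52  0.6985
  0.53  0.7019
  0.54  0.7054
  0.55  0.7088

$58.69

σ√T = 0.27·√1 = 0.2700
d₁ = [ln(330/380) + (0.035 + 0.27²/2)·1] / 0.2700 = [-0.1411 + 0.0715] / 0.2700 = -0.2579 which rounds to -0.26
d₂ = d₁ − σ√T = -0.2579 − 0.2700 = -0.5279 which rounds to -0.53
exp(−rT) = exp(−0.035·1) = 0.9656
N(−d₂) = N(0.53) = 0.7019;  N(−d₁) = N(0.26) = 0.6026
P = 380·0.9656·0.7019 − 330·0.6026 = 257.5468 − 198.8580 = 58.6888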